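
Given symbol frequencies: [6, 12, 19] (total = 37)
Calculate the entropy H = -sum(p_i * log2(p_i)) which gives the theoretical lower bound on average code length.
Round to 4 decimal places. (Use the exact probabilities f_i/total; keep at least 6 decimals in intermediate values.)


Per-symbol terms -p_i * log2(p_i) with p_i = f_i/37:
  p = 6/37 = 0.162162: log2(p) = -2.624491, -p*log2(p) = 0.425593
  p = 12/37 = 0.324324: log2(p) = -1.624491, -p*log2(p) = 0.526862
  p = 19/37 = 0.513514: log2(p) = -0.961526, -p*log2(p) = 0.493757
H = 0.425593 + 0.526862 + 0.493757 = 1.446212

H = 1.4462 bits/symbol


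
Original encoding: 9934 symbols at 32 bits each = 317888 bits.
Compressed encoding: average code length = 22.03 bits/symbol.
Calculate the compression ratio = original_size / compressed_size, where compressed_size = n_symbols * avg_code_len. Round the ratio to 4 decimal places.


original_size = n_symbols * orig_bits = 9934 * 32 = 317888 bits
compressed_size = n_symbols * avg_code_len = 9934 * 22.03 = 218846.02 bits
ratio = original_size / compressed_size = 317888 / 218846.02 = 1.4526

Compression ratio = 1.4526


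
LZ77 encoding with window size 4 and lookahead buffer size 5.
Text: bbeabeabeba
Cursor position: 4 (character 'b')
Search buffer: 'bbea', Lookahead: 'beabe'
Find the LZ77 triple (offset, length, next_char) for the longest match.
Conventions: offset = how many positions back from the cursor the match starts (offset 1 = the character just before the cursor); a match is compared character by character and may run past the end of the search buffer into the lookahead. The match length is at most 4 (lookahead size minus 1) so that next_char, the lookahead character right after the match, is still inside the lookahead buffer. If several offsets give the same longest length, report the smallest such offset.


Try each offset into the search buffer:
  offset=1 (pos 3, char 'a'): match length 0
  offset=2 (pos 2, char 'e'): match length 0
  offset=3 (pos 1, char 'b'): match length 4
  offset=4 (pos 0, char 'b'): match length 1
Longest match has length 4 at offset 3.
next_char = character at position 4 + 4 = 8 -> 'e'

Best match: offset=3, length=4 (matching 'beab' starting at position 1)
LZ77 triple: (3, 4, 'e')


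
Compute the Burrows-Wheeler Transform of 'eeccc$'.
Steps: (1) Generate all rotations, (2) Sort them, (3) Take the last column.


Rotations (sorted):
  0: $eeccc -> last char: c
  1: c$eecc -> last char: c
  2: cc$eec -> last char: c
  3: ccc$ee -> last char: e
  4: eccc$e -> last char: e
  5: eeccc$ -> last char: $


BWT = cccee$


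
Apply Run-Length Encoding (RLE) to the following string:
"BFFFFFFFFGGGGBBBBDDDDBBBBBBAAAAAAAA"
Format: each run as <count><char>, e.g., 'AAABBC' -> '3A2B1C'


Scanning runs left to right:
  i=0: run of 'B' x 1 -> '1B'
  i=1: run of 'F' x 8 -> '8F'
  i=9: run of 'G' x 4 -> '4G'
  i=13: run of 'B' x 4 -> '4B'
  i=17: run of 'D' x 4 -> '4D'
  i=21: run of 'B' x 6 -> '6B'
  i=27: run of 'A' x 8 -> '8A'

RLE = 1B8F4G4B4D6B8A


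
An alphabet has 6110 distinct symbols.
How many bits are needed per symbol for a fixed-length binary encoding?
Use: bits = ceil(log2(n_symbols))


log2(6110) = 12.577
Bracket: 2^12 = 4096 < 6110 <= 2^13 = 8192
So ceil(log2(6110)) = 13

bits = ceil(log2(6110)) = ceil(12.577) = 13 bits


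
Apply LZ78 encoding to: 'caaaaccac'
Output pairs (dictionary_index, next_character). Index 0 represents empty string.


LZ78 encoding steps:
Dictionary: {0: ''}
Step 1: w='' (idx 0), next='c' -> output (0, 'c'), add 'c' as idx 1
Step 2: w='' (idx 0), next='a' -> output (0, 'a'), add 'a' as idx 2
Step 3: w='a' (idx 2), next='a' -> output (2, 'a'), add 'aa' as idx 3
Step 4: w='a' (idx 2), next='c' -> output (2, 'c'), add 'ac' as idx 4
Step 5: w='c' (idx 1), next='a' -> output (1, 'a'), add 'ca' as idx 5
Step 6: w='c' (idx 1), end of input -> output (1, '')


Encoded: [(0, 'c'), (0, 'a'), (2, 'a'), (2, 'c'), (1, 'a'), (1, '')]


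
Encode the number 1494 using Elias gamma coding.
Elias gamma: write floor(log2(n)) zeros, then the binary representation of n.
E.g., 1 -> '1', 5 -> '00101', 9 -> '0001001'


num_bits = floor(log2(1494)) + 1 = 11
leading_zeros = num_bits - 1 = 10
binary(1494) = 10111010110

Elias gamma(1494) = '0000000000' + '10111010110' = 000000000010111010110 (21 bits)


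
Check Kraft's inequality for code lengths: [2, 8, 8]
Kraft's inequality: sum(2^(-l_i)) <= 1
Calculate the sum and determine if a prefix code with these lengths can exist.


Sum = 2^(-2) + 2^(-8) + 2^(-8)
    = 0.25 + 0.00390625 + 0.00390625
    = 66/256 = 0.2578125
Since 0.2578125 <= 1, Kraft's inequality IS satisfied.
A prefix code with these lengths CAN exist.

Kraft sum = 0.2578125. Satisfied.


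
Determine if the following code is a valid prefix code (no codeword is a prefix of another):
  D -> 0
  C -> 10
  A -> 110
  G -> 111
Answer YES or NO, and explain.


Checking each pair (does one codeword prefix another?):
  D='0' vs C='10': no prefix
  D='0' vs A='110': no prefix
  D='0' vs G='111': no prefix
  C='10' vs D='0': no prefix
  C='10' vs A='110': no prefix
  C='10' vs G='111': no prefix
  A='110' vs D='0': no prefix
  A='110' vs C='10': no prefix
  A='110' vs G='111': no prefix
  G='111' vs D='0': no prefix
  G='111' vs C='10': no prefix
  G='111' vs A='110': no prefix
No violation found over all pairs.

YES -- this is a valid prefix code. No codeword is a prefix of any other codeword.


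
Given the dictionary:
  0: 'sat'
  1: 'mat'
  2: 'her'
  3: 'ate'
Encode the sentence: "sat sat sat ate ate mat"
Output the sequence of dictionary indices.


Look up each word in the dictionary:
  'sat' -> 0
  'sat' -> 0
  'sat' -> 0
  'ate' -> 3
  'ate' -> 3
  'mat' -> 1

Encoded: [0, 0, 0, 3, 3, 1]


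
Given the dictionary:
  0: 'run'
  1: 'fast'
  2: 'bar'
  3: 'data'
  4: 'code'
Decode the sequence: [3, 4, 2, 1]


Look up each index in the dictionary:
  3 -> 'data'
  4 -> 'code'
  2 -> 'bar'
  1 -> 'fast'

Decoded: "data code bar fast"


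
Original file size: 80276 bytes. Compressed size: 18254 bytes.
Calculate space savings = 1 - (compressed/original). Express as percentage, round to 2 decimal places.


ratio = compressed/original = 18254/80276 = 0.227391
savings = 1 - ratio = 1 - 0.227391 = 0.772609
as a percentage: 0.772609 * 100 = 77.26%

Space savings = 1 - 18254/80276 = 77.26%


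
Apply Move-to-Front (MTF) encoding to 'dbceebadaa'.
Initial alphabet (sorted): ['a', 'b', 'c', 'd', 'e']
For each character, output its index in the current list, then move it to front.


MTF encoding:
'd': index 3 in ['a', 'b', 'c', 'd', 'e'] -> ['d', 'a', 'b', 'c', 'e']
'b': index 2 in ['d', 'a', 'b', 'c', 'e'] -> ['b', 'd', 'a', 'c', 'e']
'c': index 3 in ['b', 'd', 'a', 'c', 'e'] -> ['c', 'b', 'd', 'a', 'e']
'e': index 4 in ['c', 'b', 'd', 'a', 'e'] -> ['e', 'c', 'b', 'd', 'a']
'e': index 0 in ['e', 'c', 'b', 'd', 'a'] -> ['e', 'c', 'b', 'd', 'a']
'b': index 2 in ['e', 'c', 'b', 'd', 'a'] -> ['b', 'e', 'c', 'd', 'a']
'a': index 4 in ['b', 'e', 'c', 'd', 'a'] -> ['a', 'b', 'e', 'c', 'd']
'd': index 4 in ['a', 'b', 'e', 'c', 'd'] -> ['d', 'a', 'b', 'e', 'c']
'a': index 1 in ['d', 'a', 'b', 'e', 'c'] -> ['a', 'd', 'b', 'e', 'c']
'a': index 0 in ['a', 'd', 'b', 'e', 'c'] -> ['a', 'd', 'b', 'e', 'c']


Output: [3, 2, 3, 4, 0, 2, 4, 4, 1, 0]


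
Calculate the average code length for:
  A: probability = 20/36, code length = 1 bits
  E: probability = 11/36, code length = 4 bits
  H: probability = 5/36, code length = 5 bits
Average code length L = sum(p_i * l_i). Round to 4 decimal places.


Weighted contributions p_i * l_i:
  A: (20/36) * 1 = 20/36
  E: (11/36) * 4 = 44/36
  H: (5/36) * 5 = 25/36
Sum = (20 + 44 + 25)/36 = 89/36

L = 89/36 = 2.4722 bits/symbol


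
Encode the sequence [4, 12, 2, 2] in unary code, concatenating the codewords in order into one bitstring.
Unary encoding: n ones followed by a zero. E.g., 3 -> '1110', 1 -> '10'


Encode each number as n ones followed by a terminating 0:
  4 -> 11110 (5 bits)
  12 -> 1111111111110 (13 bits)
  2 -> 110 (3 bits)
  2 -> 110 (3 bits)
Total length = 5 + 13 + 3 + 3 = 24 bits.

Unary([4, 12, 2, 2]) = 111101111111111110110110 (24 bits)


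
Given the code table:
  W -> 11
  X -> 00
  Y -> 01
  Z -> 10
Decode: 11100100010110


Decoding:
11 -> W
10 -> Z
01 -> Y
00 -> X
01 -> Y
01 -> Y
10 -> Z


Result: WZYXYYZ


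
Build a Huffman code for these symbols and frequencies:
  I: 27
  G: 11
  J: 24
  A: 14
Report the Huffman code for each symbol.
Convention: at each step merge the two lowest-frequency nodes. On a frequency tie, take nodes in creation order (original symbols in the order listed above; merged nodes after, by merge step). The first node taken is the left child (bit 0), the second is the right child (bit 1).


Huffman tree construction:
Step 1: Merge G(11) + A(14) = 25
Step 2: Merge J(24) + (G+A)(25) = 49
Step 3: Merge I(27) + (J+(G+A))(49) = 76
Read each symbol's code off the tree from the root (left child = 0, right child = 1).

Codes:
  I: 0 (length 1)
  G: 110 (length 3)
  J: 10 (length 2)
  A: 111 (length 3)
Average code length: 150/76 = 1.9737 bits/symbol


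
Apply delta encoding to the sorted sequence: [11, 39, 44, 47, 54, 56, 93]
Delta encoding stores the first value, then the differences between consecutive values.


First value: 11
Deltas:
  39 - 11 = 28
  44 - 39 = 5
  47 - 44 = 3
  54 - 47 = 7
  56 - 54 = 2
  93 - 56 = 37


Delta encoded: [11, 28, 5, 3, 7, 2, 37]


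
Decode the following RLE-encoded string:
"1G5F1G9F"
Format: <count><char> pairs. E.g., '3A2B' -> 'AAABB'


Expanding each <count><char> pair:
  1G -> 'G'
  5F -> 'FFFFF'
  1G -> 'G'
  9F -> 'FFFFFFFFF'

Decoded = GFFFFFGFFFFFFFFF


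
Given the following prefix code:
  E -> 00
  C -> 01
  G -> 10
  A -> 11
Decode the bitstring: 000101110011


Decoding step by step:
Bits 00 -> E
Bits 01 -> C
Bits 01 -> C
Bits 11 -> A
Bits 00 -> E
Bits 11 -> A


Decoded message: ECCAEA


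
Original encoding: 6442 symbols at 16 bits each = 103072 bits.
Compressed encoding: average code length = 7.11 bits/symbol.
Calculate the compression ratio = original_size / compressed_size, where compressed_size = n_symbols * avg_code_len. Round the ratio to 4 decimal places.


original_size = n_symbols * orig_bits = 6442 * 16 = 103072 bits
compressed_size = n_symbols * avg_code_len = 6442 * 7.11 = 45802.62 bits
ratio = original_size / compressed_size = 103072 / 45802.62 = 2.2504

Compression ratio = 2.2504


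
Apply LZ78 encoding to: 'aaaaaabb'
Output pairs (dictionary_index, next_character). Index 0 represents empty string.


LZ78 encoding steps:
Dictionary: {0: ''}
Step 1: w='' (idx 0), next='a' -> output (0, 'a'), add 'a' as idx 1
Step 2: w='a' (idx 1), next='a' -> output (1, 'a'), add 'aa' as idx 2
Step 3: w='aa' (idx 2), next='a' -> output (2, 'a'), add 'aaa' as idx 3
Step 4: w='' (idx 0), next='b' -> output (0, 'b'), add 'b' as idx 4
Step 5: w='b' (idx 4), end of input -> output (4, '')


Encoded: [(0, 'a'), (1, 'a'), (2, 'a'), (0, 'b'), (4, '')]


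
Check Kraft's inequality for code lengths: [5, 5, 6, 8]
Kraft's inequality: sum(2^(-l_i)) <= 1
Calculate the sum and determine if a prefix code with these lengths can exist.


Sum = 2^(-5) + 2^(-5) + 2^(-6) + 2^(-8)
    = 0.03125 + 0.03125 + 0.015625 + 0.00390625
    = 21/256 = 0.08203125
Since 0.08203125 <= 1, Kraft's inequality IS satisfied.
A prefix code with these lengths CAN exist.

Kraft sum = 0.08203125. Satisfied.


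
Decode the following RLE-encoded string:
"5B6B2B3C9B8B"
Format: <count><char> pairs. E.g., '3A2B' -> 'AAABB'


Expanding each <count><char> pair:
  5B -> 'BBBBB'
  6B -> 'BBBBBB'
  2B -> 'BB'
  3C -> 'CCC'
  9B -> 'BBBBBBBBB'
  8B -> 'BBBBBBBB'

Decoded = BBBBBBBBBBBBBCCCBBBBBBBBBBBBBBBBB


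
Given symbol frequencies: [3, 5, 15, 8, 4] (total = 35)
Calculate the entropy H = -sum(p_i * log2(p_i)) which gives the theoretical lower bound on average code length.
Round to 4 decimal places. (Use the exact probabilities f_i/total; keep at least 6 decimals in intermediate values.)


Per-symbol terms -p_i * log2(p_i) with p_i = f_i/35:
  p = 3/35 = 0.085714: log2(p) = -3.544321, -p*log2(p) = 0.303799
  p = 5/35 = 0.142857: log2(p) = -2.807355, -p*log2(p) = 0.401051
  p = 15/35 = 0.428571: log2(p) = -1.222392, -p*log2(p) = 0.523882
  p = 8/35 = 0.228571: log2(p) = -2.129283, -p*log2(p) = 0.486693
  p = 4/35 = 0.114286: log2(p) = -3.129283, -p*log2(p) = 0.357632
H = 0.303799 + 0.401051 + 0.523882 + 0.486693 + 0.357632 = 2.073057

H = 2.0731 bits/symbol


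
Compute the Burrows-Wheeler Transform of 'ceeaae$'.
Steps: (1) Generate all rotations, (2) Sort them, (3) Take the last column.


Rotations (sorted):
  0: $ceeaae -> last char: e
  1: aae$cee -> last char: e
  2: ae$ceea -> last char: a
  3: ceeaae$ -> last char: $
  4: e$ceeaa -> last char: a
  5: eaae$ce -> last char: e
  6: eeaae$c -> last char: c


BWT = eea$aec


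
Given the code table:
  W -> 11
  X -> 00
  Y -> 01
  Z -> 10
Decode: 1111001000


Decoding:
11 -> W
11 -> W
00 -> X
10 -> Z
00 -> X


Result: WWXZX


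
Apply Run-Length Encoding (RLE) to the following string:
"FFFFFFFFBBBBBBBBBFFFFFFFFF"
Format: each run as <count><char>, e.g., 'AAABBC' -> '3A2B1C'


Scanning runs left to right:
  i=0: run of 'F' x 8 -> '8F'
  i=8: run of 'B' x 9 -> '9B'
  i=17: run of 'F' x 9 -> '9F'

RLE = 8F9B9F


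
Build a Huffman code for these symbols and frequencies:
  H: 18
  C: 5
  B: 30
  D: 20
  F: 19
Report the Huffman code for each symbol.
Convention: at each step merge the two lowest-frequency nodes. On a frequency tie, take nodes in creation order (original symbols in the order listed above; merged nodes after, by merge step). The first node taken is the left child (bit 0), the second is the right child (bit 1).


Huffman tree construction:
Step 1: Merge C(5) + H(18) = 23
Step 2: Merge F(19) + D(20) = 39
Step 3: Merge (C+H)(23) + B(30) = 53
Step 4: Merge (F+D)(39) + ((C+H)+B)(53) = 92
Read each symbol's code off the tree from the root (left child = 0, right child = 1).

Codes:
  H: 101 (length 3)
  C: 100 (length 3)
  B: 11 (length 2)
  D: 01 (length 2)
  F: 00 (length 2)
Average code length: 207/92 = 2.2500 bits/symbol


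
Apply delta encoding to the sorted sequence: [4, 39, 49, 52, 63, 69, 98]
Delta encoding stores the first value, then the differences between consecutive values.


First value: 4
Deltas:
  39 - 4 = 35
  49 - 39 = 10
  52 - 49 = 3
  63 - 52 = 11
  69 - 63 = 6
  98 - 69 = 29


Delta encoded: [4, 35, 10, 3, 11, 6, 29]


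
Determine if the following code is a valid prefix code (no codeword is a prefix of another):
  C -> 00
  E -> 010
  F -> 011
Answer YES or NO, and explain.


Checking each pair (does one codeword prefix another?):
  C='00' vs E='010': no prefix
  C='00' vs F='011': no prefix
  E='010' vs C='00': no prefix
  E='010' vs F='011': no prefix
  F='011' vs C='00': no prefix
  F='011' vs E='010': no prefix
No violation found over all pairs.

YES -- this is a valid prefix code. No codeword is a prefix of any other codeword.


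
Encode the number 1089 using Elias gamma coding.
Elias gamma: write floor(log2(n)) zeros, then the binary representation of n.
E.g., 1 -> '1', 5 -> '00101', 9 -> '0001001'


num_bits = floor(log2(1089)) + 1 = 11
leading_zeros = num_bits - 1 = 10
binary(1089) = 10001000001

Elias gamma(1089) = '0000000000' + '10001000001' = 000000000010001000001 (21 bits)


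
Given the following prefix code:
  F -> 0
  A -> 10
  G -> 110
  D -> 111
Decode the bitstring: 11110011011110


Decoding step by step:
Bits 111 -> D
Bits 10 -> A
Bits 0 -> F
Bits 110 -> G
Bits 111 -> D
Bits 10 -> A


Decoded message: DAFGDA


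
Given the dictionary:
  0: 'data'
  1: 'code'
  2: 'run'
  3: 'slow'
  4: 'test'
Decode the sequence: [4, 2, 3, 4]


Look up each index in the dictionary:
  4 -> 'test'
  2 -> 'run'
  3 -> 'slow'
  4 -> 'test'

Decoded: "test run slow test"


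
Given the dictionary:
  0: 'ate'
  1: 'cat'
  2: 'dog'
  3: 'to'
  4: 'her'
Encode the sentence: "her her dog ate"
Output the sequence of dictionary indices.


Look up each word in the dictionary:
  'her' -> 4
  'her' -> 4
  'dog' -> 2
  'ate' -> 0

Encoded: [4, 4, 2, 0]


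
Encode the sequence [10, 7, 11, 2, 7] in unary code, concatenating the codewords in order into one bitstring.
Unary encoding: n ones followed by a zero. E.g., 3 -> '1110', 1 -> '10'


Encode each number as n ones followed by a terminating 0:
  10 -> 11111111110 (11 bits)
  7 -> 11111110 (8 bits)
  11 -> 111111111110 (12 bits)
  2 -> 110 (3 bits)
  7 -> 11111110 (8 bits)
Total length = 11 + 8 + 12 + 3 + 8 = 42 bits.

Unary([10, 7, 11, 2, 7]) = 111111111101111111011111111111011011111110 (42 bits)


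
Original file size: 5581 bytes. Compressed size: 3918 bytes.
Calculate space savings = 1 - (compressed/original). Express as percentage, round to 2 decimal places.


ratio = compressed/original = 3918/5581 = 0.702025
savings = 1 - ratio = 1 - 0.702025 = 0.297975
as a percentage: 0.297975 * 100 = 29.8%

Space savings = 1 - 3918/5581 = 29.8%


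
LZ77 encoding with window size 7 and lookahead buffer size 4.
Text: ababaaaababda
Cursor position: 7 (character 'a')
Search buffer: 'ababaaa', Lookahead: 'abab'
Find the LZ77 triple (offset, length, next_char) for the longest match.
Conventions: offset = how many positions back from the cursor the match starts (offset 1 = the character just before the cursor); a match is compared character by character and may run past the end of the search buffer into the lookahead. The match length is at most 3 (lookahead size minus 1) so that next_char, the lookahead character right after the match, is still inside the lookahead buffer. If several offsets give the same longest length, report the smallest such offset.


Try each offset into the search buffer:
  offset=1 (pos 6, char 'a'): match length 1
  offset=2 (pos 5, char 'a'): match length 1
  offset=3 (pos 4, char 'a'): match length 1
  offset=4 (pos 3, char 'b'): match length 0
  offset=5 (pos 2, char 'a'): match length 3
  offset=6 (pos 1, char 'b'): match length 0
  offset=7 (pos 0, char 'a'): match length 3
Longest match has length 3, found at offsets 5, 7; take the smallest, offset 5.
next_char = character at position 7 + 3 = 10 -> 'b'

Best match: offset=5, length=3 (matching 'aba' starting at position 2)
LZ77 triple: (5, 3, 'b')


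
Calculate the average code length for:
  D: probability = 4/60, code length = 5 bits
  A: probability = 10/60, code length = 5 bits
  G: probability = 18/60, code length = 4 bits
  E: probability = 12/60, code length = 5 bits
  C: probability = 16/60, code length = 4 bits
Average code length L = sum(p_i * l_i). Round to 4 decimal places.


Weighted contributions p_i * l_i:
  D: (4/60) * 5 = 20/60
  A: (10/60) * 5 = 50/60
  G: (18/60) * 4 = 72/60
  E: (12/60) * 5 = 60/60
  C: (16/60) * 4 = 64/60
Sum = (20 + 50 + 72 + 60 + 64)/60 = 266/60

L = 266/60 = 4.4333 bits/symbol


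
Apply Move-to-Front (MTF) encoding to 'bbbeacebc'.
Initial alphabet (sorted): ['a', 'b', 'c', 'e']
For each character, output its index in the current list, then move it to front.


MTF encoding:
'b': index 1 in ['a', 'b', 'c', 'e'] -> ['b', 'a', 'c', 'e']
'b': index 0 in ['b', 'a', 'c', 'e'] -> ['b', 'a', 'c', 'e']
'b': index 0 in ['b', 'a', 'c', 'e'] -> ['b', 'a', 'c', 'e']
'e': index 3 in ['b', 'a', 'c', 'e'] -> ['e', 'b', 'a', 'c']
'a': index 2 in ['e', 'b', 'a', 'c'] -> ['a', 'e', 'b', 'c']
'c': index 3 in ['a', 'e', 'b', 'c'] -> ['c', 'a', 'e', 'b']
'e': index 2 in ['c', 'a', 'e', 'b'] -> ['e', 'c', 'a', 'b']
'b': index 3 in ['e', 'c', 'a', 'b'] -> ['b', 'e', 'c', 'a']
'c': index 2 in ['b', 'e', 'c', 'a'] -> ['c', 'b', 'e', 'a']


Output: [1, 0, 0, 3, 2, 3, 2, 3, 2]


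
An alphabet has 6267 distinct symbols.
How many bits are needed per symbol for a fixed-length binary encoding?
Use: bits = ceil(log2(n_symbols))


log2(6267) = 12.6136
Bracket: 2^12 = 4096 < 6267 <= 2^13 = 8192
So ceil(log2(6267)) = 13

bits = ceil(log2(6267)) = ceil(12.6136) = 13 bits


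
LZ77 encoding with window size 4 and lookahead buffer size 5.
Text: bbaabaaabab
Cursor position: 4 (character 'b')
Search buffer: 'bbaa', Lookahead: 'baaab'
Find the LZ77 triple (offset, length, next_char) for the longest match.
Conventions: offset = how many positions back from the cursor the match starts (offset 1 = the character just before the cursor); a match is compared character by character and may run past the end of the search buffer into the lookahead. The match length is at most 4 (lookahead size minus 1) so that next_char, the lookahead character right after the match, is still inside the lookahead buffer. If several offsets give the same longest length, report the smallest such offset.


Try each offset into the search buffer:
  offset=1 (pos 3, char 'a'): match length 0
  offset=2 (pos 2, char 'a'): match length 0
  offset=3 (pos 1, char 'b'): match length 3
  offset=4 (pos 0, char 'b'): match length 1
Longest match has length 3 at offset 3.
next_char = character at position 4 + 3 = 7 -> 'a'

Best match: offset=3, length=3 (matching 'baa' starting at position 1)
LZ77 triple: (3, 3, 'a')


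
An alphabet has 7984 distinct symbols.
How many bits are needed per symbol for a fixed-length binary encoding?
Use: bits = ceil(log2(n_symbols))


log2(7984) = 12.9629
Bracket: 2^12 = 4096 < 7984 <= 2^13 = 8192
So ceil(log2(7984)) = 13

bits = ceil(log2(7984)) = ceil(12.9629) = 13 bits


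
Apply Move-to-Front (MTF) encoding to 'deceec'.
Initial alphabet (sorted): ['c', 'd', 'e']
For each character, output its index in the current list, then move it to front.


MTF encoding:
'd': index 1 in ['c', 'd', 'e'] -> ['d', 'c', 'e']
'e': index 2 in ['d', 'c', 'e'] -> ['e', 'd', 'c']
'c': index 2 in ['e', 'd', 'c'] -> ['c', 'e', 'd']
'e': index 1 in ['c', 'e', 'd'] -> ['e', 'c', 'd']
'e': index 0 in ['e', 'c', 'd'] -> ['e', 'c', 'd']
'c': index 1 in ['e', 'c', 'd'] -> ['c', 'e', 'd']


Output: [1, 2, 2, 1, 0, 1]


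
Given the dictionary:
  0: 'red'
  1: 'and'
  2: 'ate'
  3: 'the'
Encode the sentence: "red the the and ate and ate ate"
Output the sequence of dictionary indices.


Look up each word in the dictionary:
  'red' -> 0
  'the' -> 3
  'the' -> 3
  'and' -> 1
  'ate' -> 2
  'and' -> 1
  'ate' -> 2
  'ate' -> 2

Encoded: [0, 3, 3, 1, 2, 1, 2, 2]


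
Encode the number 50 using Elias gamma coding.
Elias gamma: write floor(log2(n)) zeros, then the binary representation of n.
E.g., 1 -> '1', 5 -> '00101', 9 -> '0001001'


num_bits = floor(log2(50)) + 1 = 6
leading_zeros = num_bits - 1 = 5
binary(50) = 110010

Elias gamma(50) = '00000' + '110010' = 00000110010 (11 bits)


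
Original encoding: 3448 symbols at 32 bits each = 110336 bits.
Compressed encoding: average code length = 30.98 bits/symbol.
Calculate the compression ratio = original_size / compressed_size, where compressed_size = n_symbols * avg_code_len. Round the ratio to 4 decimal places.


original_size = n_symbols * orig_bits = 3448 * 32 = 110336 bits
compressed_size = n_symbols * avg_code_len = 3448 * 30.98 = 106819.04 bits
ratio = original_size / compressed_size = 110336 / 106819.04 = 1.0329

Compression ratio = 1.0329


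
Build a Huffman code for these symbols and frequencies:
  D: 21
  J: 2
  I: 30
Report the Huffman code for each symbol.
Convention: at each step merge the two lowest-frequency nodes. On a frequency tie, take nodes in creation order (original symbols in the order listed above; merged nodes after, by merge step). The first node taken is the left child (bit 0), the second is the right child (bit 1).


Huffman tree construction:
Step 1: Merge J(2) + D(21) = 23
Step 2: Merge (J+D)(23) + I(30) = 53
Read each symbol's code off the tree from the root (left child = 0, right child = 1).

Codes:
  D: 01 (length 2)
  J: 00 (length 2)
  I: 1 (length 1)
Average code length: 76/53 = 1.4340 bits/symbol


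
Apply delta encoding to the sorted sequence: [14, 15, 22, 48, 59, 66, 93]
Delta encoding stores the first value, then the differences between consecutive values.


First value: 14
Deltas:
  15 - 14 = 1
  22 - 15 = 7
  48 - 22 = 26
  59 - 48 = 11
  66 - 59 = 7
  93 - 66 = 27


Delta encoded: [14, 1, 7, 26, 11, 7, 27]


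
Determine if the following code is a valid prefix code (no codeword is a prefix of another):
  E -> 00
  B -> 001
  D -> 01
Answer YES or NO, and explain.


Checking each pair (does one codeword prefix another?):
  E='00' vs B='001': prefix -- VIOLATION

NO -- this is NOT a valid prefix code. E (00) is a prefix of B (001).


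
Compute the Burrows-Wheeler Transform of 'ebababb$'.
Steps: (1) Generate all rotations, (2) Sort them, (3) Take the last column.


Rotations (sorted):
  0: $ebababb -> last char: b
  1: ababb$eb -> last char: b
  2: abb$ebab -> last char: b
  3: b$ebabab -> last char: b
  4: bababb$e -> last char: e
  5: babb$eba -> last char: a
  6: bb$ebaba -> last char: a
  7: ebababb$ -> last char: $


BWT = bbbbeaa$


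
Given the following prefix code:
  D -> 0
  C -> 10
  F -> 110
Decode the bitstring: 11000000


Decoding step by step:
Bits 110 -> F
Bits 0 -> D
Bits 0 -> D
Bits 0 -> D
Bits 0 -> D
Bits 0 -> D


Decoded message: FDDDDD


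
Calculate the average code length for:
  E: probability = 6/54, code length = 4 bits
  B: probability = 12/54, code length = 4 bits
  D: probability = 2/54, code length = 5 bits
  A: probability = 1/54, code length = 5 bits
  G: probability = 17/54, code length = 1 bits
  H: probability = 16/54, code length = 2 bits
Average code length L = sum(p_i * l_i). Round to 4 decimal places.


Weighted contributions p_i * l_i:
  E: (6/54) * 4 = 24/54
  B: (12/54) * 4 = 48/54
  D: (2/54) * 5 = 10/54
  A: (1/54) * 5 = 5/54
  G: (17/54) * 1 = 17/54
  H: (16/54) * 2 = 32/54
Sum = (24 + 48 + 10 + 5 + 17 + 32)/54 = 136/54

L = 136/54 = 2.5185 bits/symbol


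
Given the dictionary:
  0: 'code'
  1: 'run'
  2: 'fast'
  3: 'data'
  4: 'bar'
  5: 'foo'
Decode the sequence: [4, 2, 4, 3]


Look up each index in the dictionary:
  4 -> 'bar'
  2 -> 'fast'
  4 -> 'bar'
  3 -> 'data'

Decoded: "bar fast bar data"


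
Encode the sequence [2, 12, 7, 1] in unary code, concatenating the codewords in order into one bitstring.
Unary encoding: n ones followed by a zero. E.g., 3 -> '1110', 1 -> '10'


Encode each number as n ones followed by a terminating 0:
  2 -> 110 (3 bits)
  12 -> 1111111111110 (13 bits)
  7 -> 11111110 (8 bits)
  1 -> 10 (2 bits)
Total length = 3 + 13 + 8 + 2 = 26 bits.

Unary([2, 12, 7, 1]) = 11011111111111101111111010 (26 bits)


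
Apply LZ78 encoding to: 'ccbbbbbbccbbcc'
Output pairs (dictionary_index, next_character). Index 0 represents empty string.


LZ78 encoding steps:
Dictionary: {0: ''}
Step 1: w='' (idx 0), next='c' -> output (0, 'c'), add 'c' as idx 1
Step 2: w='c' (idx 1), next='b' -> output (1, 'b'), add 'cb' as idx 2
Step 3: w='' (idx 0), next='b' -> output (0, 'b'), add 'b' as idx 3
Step 4: w='b' (idx 3), next='b' -> output (3, 'b'), add 'bb' as idx 4
Step 5: w='bb' (idx 4), next='c' -> output (4, 'c'), add 'bbc' as idx 5
Step 6: w='cb' (idx 2), next='b' -> output (2, 'b'), add 'cbb' as idx 6
Step 7: w='c' (idx 1), next='c' -> output (1, 'c'), add 'cc' as idx 7


Encoded: [(0, 'c'), (1, 'b'), (0, 'b'), (3, 'b'), (4, 'c'), (2, 'b'), (1, 'c')]


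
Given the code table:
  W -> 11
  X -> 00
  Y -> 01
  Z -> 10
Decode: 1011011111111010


Decoding:
10 -> Z
11 -> W
01 -> Y
11 -> W
11 -> W
11 -> W
10 -> Z
10 -> Z


Result: ZWYWWWZZ


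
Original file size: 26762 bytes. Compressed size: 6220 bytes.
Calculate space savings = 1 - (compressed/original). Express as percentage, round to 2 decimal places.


ratio = compressed/original = 6220/26762 = 0.232419
savings = 1 - ratio = 1 - 0.232419 = 0.767581
as a percentage: 0.767581 * 100 = 76.76%

Space savings = 1 - 6220/26762 = 76.76%


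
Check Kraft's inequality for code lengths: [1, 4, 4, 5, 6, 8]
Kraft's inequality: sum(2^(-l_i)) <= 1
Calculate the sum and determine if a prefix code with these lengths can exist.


Sum = 2^(-1) + 2^(-4) + 2^(-4) + 2^(-5) + 2^(-6) + 2^(-8)
    = 0.5 + 0.0625 + 0.0625 + 0.03125 + 0.015625 + 0.00390625
    = 173/256 = 0.67578125
Since 0.67578125 <= 1, Kraft's inequality IS satisfied.
A prefix code with these lengths CAN exist.

Kraft sum = 0.67578125. Satisfied.


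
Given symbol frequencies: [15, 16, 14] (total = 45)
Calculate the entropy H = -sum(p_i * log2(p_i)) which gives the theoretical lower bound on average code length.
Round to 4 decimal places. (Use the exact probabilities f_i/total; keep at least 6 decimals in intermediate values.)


Per-symbol terms -p_i * log2(p_i) with p_i = f_i/45:
  p = 15/45 = 0.333333: log2(p) = -1.584963, -p*log2(p) = 0.528321
  p = 16/45 = 0.355556: log2(p) = -1.491853, -p*log2(p) = 0.530437
  p = 14/45 = 0.311111: log2(p) = -1.684498, -p*log2(p) = 0.524066
H = 0.528321 + 0.530437 + 0.524066 = 1.582824

H = 1.5828 bits/symbol


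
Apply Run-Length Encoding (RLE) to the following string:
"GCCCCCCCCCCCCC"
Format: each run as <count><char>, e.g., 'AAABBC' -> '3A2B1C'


Scanning runs left to right:
  i=0: run of 'G' x 1 -> '1G'
  i=1: run of 'C' x 13 -> '13C'

RLE = 1G13C


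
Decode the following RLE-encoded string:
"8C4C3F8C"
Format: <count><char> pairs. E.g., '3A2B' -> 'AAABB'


Expanding each <count><char> pair:
  8C -> 'CCCCCCCC'
  4C -> 'CCCC'
  3F -> 'FFF'
  8C -> 'CCCCCCCC'

Decoded = CCCCCCCCCCCCFFFCCCCCCCC


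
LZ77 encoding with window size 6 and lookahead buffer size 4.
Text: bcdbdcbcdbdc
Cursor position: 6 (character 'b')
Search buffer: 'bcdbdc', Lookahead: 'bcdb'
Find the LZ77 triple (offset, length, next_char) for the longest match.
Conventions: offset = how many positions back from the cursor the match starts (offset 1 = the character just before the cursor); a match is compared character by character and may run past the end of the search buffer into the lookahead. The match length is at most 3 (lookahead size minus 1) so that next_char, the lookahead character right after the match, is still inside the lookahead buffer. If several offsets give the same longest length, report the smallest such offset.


Try each offset into the search buffer:
  offset=1 (pos 5, char 'c'): match length 0
  offset=2 (pos 4, char 'd'): match length 0
  offset=3 (pos 3, char 'b'): match length 1
  offset=4 (pos 2, char 'd'): match length 0
  offset=5 (pos 1, char 'c'): match length 0
  offset=6 (pos 0, char 'b'): match length 3
Longest match has length 3 at offset 6.
next_char = character at position 6 + 3 = 9 -> 'b'

Best match: offset=6, length=3 (matching 'bcd' starting at position 0)
LZ77 triple: (6, 3, 'b')


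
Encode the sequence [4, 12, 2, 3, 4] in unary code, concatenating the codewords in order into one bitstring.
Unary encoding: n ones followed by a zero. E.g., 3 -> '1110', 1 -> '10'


Encode each number as n ones followed by a terminating 0:
  4 -> 11110 (5 bits)
  12 -> 1111111111110 (13 bits)
  2 -> 110 (3 bits)
  3 -> 1110 (4 bits)
  4 -> 11110 (5 bits)
Total length = 5 + 13 + 3 + 4 + 5 = 30 bits.

Unary([4, 12, 2, 3, 4]) = 111101111111111110110111011110 (30 bits)


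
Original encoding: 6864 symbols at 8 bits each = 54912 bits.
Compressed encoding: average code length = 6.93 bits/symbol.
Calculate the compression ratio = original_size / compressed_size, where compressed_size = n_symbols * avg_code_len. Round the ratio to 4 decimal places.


original_size = n_symbols * orig_bits = 6864 * 8 = 54912 bits
compressed_size = n_symbols * avg_code_len = 6864 * 6.93 = 47567.52 bits
ratio = original_size / compressed_size = 54912 / 47567.52 = 1.1544

Compression ratio = 1.1544


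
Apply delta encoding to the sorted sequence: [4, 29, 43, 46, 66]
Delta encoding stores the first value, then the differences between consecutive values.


First value: 4
Deltas:
  29 - 4 = 25
  43 - 29 = 14
  46 - 43 = 3
  66 - 46 = 20


Delta encoded: [4, 25, 14, 3, 20]


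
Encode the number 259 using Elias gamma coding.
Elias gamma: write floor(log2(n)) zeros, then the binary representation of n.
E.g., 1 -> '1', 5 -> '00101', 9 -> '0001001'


num_bits = floor(log2(259)) + 1 = 9
leading_zeros = num_bits - 1 = 8
binary(259) = 100000011

Elias gamma(259) = '00000000' + '100000011' = 00000000100000011 (17 bits)


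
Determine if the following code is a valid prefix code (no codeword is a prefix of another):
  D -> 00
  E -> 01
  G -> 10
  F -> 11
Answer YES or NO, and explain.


Checking each pair (does one codeword prefix another?):
  D='00' vs E='01': no prefix
  D='00' vs G='10': no prefix
  D='00' vs F='11': no prefix
  E='01' vs D='00': no prefix
  E='01' vs G='10': no prefix
  E='01' vs F='11': no prefix
  G='10' vs D='00': no prefix
  G='10' vs E='01': no prefix
  G='10' vs F='11': no prefix
  F='11' vs D='00': no prefix
  F='11' vs E='01': no prefix
  F='11' vs G='10': no prefix
No violation found over all pairs.

YES -- this is a valid prefix code. No codeword is a prefix of any other codeword.


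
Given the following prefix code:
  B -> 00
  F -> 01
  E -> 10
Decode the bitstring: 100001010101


Decoding step by step:
Bits 10 -> E
Bits 00 -> B
Bits 01 -> F
Bits 01 -> F
Bits 01 -> F
Bits 01 -> F


Decoded message: EBFFFF


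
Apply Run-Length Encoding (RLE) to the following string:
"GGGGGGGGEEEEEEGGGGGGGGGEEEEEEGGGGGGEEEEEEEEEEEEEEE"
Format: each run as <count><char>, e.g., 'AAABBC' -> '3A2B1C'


Scanning runs left to right:
  i=0: run of 'G' x 8 -> '8G'
  i=8: run of 'E' x 6 -> '6E'
  i=14: run of 'G' x 9 -> '9G'
  i=23: run of 'E' x 6 -> '6E'
  i=29: run of 'G' x 6 -> '6G'
  i=35: run of 'E' x 15 -> '15E'

RLE = 8G6E9G6E6G15E


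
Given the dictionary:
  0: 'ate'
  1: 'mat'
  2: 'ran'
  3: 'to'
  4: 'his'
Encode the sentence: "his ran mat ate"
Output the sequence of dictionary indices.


Look up each word in the dictionary:
  'his' -> 4
  'ran' -> 2
  'mat' -> 1
  'ate' -> 0

Encoded: [4, 2, 1, 0]


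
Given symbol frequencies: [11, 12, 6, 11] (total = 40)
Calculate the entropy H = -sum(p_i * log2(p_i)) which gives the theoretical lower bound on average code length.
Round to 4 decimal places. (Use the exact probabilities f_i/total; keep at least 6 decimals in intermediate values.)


Per-symbol terms -p_i * log2(p_i) with p_i = f_i/40:
  p = 11/40 = 0.275000: log2(p) = -1.862496, -p*log2(p) = 0.512187
  p = 12/40 = 0.300000: log2(p) = -1.736966, -p*log2(p) = 0.521090
  p = 6/40 = 0.150000: log2(p) = -2.736966, -p*log2(p) = 0.410545
  p = 11/40 = 0.275000: log2(p) = -1.862496, -p*log2(p) = 0.512187
H = 0.512187 + 0.521090 + 0.410545 + 0.512187 = 1.956009

H = 1.956 bits/symbol


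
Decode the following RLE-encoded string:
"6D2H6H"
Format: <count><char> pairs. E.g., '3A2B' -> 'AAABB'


Expanding each <count><char> pair:
  6D -> 'DDDDDD'
  2H -> 'HH'
  6H -> 'HHHHHH'

Decoded = DDDDDDHHHHHHHH


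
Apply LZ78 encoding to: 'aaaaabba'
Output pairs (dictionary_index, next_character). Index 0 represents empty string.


LZ78 encoding steps:
Dictionary: {0: ''}
Step 1: w='' (idx 0), next='a' -> output (0, 'a'), add 'a' as idx 1
Step 2: w='a' (idx 1), next='a' -> output (1, 'a'), add 'aa' as idx 2
Step 3: w='aa' (idx 2), next='b' -> output (2, 'b'), add 'aab' as idx 3
Step 4: w='' (idx 0), next='b' -> output (0, 'b'), add 'b' as idx 4
Step 5: w='a' (idx 1), end of input -> output (1, '')


Encoded: [(0, 'a'), (1, 'a'), (2, 'b'), (0, 'b'), (1, '')]


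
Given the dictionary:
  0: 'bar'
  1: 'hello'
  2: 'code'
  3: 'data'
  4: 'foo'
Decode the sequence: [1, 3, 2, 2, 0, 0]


Look up each index in the dictionary:
  1 -> 'hello'
  3 -> 'data'
  2 -> 'code'
  2 -> 'code'
  0 -> 'bar'
  0 -> 'bar'

Decoded: "hello data code code bar bar"


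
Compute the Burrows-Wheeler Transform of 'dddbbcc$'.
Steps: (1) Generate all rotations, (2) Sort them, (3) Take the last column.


Rotations (sorted):
  0: $dddbbcc -> last char: c
  1: bbcc$ddd -> last char: d
  2: bcc$dddb -> last char: b
  3: c$dddbbc -> last char: c
  4: cc$dddbb -> last char: b
  5: dbbcc$dd -> last char: d
  6: ddbbcc$d -> last char: d
  7: dddbbcc$ -> last char: $


BWT = cdbcbdd$


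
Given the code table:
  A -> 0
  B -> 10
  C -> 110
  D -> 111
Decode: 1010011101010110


Decoding:
10 -> B
10 -> B
0 -> A
111 -> D
0 -> A
10 -> B
10 -> B
110 -> C


Result: BBADABBC


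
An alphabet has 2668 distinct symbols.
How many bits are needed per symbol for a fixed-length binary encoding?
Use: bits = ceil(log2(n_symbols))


log2(2668) = 11.3815
Bracket: 2^11 = 2048 < 2668 <= 2^12 = 4096
So ceil(log2(2668)) = 12

bits = ceil(log2(2668)) = ceil(11.3815) = 12 bits


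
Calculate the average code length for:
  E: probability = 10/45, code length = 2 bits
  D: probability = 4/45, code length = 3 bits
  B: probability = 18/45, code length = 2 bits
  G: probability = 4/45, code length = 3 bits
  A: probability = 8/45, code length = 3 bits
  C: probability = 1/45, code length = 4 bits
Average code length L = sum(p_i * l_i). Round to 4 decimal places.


Weighted contributions p_i * l_i:
  E: (10/45) * 2 = 20/45
  D: (4/45) * 3 = 12/45
  B: (18/45) * 2 = 36/45
  G: (4/45) * 3 = 12/45
  A: (8/45) * 3 = 24/45
  C: (1/45) * 4 = 4/45
Sum = (20 + 12 + 36 + 12 + 24 + 4)/45 = 108/45

L = 108/45 = 2.4000 bits/symbol


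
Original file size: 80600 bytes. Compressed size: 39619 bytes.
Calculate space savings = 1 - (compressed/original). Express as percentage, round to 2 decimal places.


ratio = compressed/original = 39619/80600 = 0.491551
savings = 1 - ratio = 1 - 0.491551 = 0.508449
as a percentage: 0.508449 * 100 = 50.84%

Space savings = 1 - 39619/80600 = 50.84%


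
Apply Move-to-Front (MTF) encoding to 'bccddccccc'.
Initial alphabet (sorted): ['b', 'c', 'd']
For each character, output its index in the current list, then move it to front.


MTF encoding:
'b': index 0 in ['b', 'c', 'd'] -> ['b', 'c', 'd']
'c': index 1 in ['b', 'c', 'd'] -> ['c', 'b', 'd']
'c': index 0 in ['c', 'b', 'd'] -> ['c', 'b', 'd']
'd': index 2 in ['c', 'b', 'd'] -> ['d', 'c', 'b']
'd': index 0 in ['d', 'c', 'b'] -> ['d', 'c', 'b']
'c': index 1 in ['d', 'c', 'b'] -> ['c', 'd', 'b']
'c': index 0 in ['c', 'd', 'b'] -> ['c', 'd', 'b']
'c': index 0 in ['c', 'd', 'b'] -> ['c', 'd', 'b']
'c': index 0 in ['c', 'd', 'b'] -> ['c', 'd', 'b']
'c': index 0 in ['c', 'd', 'b'] -> ['c', 'd', 'b']


Output: [0, 1, 0, 2, 0, 1, 0, 0, 0, 0]


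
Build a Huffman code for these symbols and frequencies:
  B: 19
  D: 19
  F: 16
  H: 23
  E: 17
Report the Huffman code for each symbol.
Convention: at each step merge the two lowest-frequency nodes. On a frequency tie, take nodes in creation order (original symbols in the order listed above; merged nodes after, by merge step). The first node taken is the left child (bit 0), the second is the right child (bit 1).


Huffman tree construction:
Step 1: Merge F(16) + E(17) = 33
Step 2: Merge B(19) + D(19) = 38
Step 3: Merge H(23) + (F+E)(33) = 56
Step 4: Merge (B+D)(38) + (H+(F+E))(56) = 94
Read each symbol's code off the tree from the root (left child = 0, right child = 1).

Codes:
  B: 00 (length 2)
  D: 01 (length 2)
  F: 110 (length 3)
  H: 10 (length 2)
  E: 111 (length 3)
Average code length: 221/94 = 2.3511 bits/symbol


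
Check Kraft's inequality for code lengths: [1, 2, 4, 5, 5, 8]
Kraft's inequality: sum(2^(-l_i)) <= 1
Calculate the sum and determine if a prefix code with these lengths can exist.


Sum = 2^(-1) + 2^(-2) + 2^(-4) + 2^(-5) + 2^(-5) + 2^(-8)
    = 0.5 + 0.25 + 0.0625 + 0.03125 + 0.03125 + 0.00390625
    = 225/256 = 0.87890625
Since 0.87890625 <= 1, Kraft's inequality IS satisfied.
A prefix code with these lengths CAN exist.

Kraft sum = 0.87890625. Satisfied.


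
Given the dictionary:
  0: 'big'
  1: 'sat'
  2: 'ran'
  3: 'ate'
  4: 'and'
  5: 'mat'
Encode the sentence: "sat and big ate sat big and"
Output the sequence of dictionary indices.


Look up each word in the dictionary:
  'sat' -> 1
  'and' -> 4
  'big' -> 0
  'ate' -> 3
  'sat' -> 1
  'big' -> 0
  'and' -> 4

Encoded: [1, 4, 0, 3, 1, 0, 4]


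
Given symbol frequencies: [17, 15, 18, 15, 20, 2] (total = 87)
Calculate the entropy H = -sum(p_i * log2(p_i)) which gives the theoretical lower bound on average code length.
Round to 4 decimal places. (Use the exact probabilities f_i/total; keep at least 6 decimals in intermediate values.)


Per-symbol terms -p_i * log2(p_i) with p_i = f_i/87:
  p = 17/87 = 0.195402: log2(p) = -2.355481, -p*log2(p) = 0.460266
  p = 15/87 = 0.172414: log2(p) = -2.536053, -p*log2(p) = 0.437251
  p = 18/87 = 0.206897: log2(p) = -2.273018, -p*log2(p) = 0.470280
  p = 15/87 = 0.172414: log2(p) = -2.536053, -p*log2(p) = 0.437251
  p = 20/87 = 0.229885: log2(p) = -2.121015, -p*log2(p) = 0.487590
  p = 2/87 = 0.022989: log2(p) = -5.442943, -p*log2(p) = 0.125125
H = 0.460266 + 0.437251 + 0.470280 + 0.437251 + 0.487590 + 0.125125 = 2.417763

H = 2.4178 bits/symbol
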